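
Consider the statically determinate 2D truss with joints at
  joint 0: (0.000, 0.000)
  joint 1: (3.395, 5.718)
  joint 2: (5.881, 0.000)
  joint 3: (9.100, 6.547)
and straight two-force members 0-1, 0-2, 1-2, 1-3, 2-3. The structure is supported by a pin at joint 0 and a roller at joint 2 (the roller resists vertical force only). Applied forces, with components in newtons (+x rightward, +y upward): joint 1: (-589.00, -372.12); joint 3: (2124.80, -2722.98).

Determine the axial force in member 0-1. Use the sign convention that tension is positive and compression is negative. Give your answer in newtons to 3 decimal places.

3635.350

N=4 nodes, M=5 members, R=3 reactions → 2N=8, M+R=8
member 0 (0-1): L=6.6499, (cx,cy)=(0.5105,0.8599)
member 1 (0-2): L=5.8810, (cx,cy)=(1.0000,0.0000)
member 2 (1-2): L=6.2350, (cx,cy)=(0.3987,-0.9171)
member 3 (1-3): L=5.7649, (cx,cy)=(0.9896,0.1438)
member 4 (2-3): L=7.2956, (cx,cy)=(0.4412,0.8974)
solve A·x = −loads:
  F[0-1] = +3635.3498 N (tension)
  F[0-2] = -320.1617 N (compression)
  F[1-2] = -3223.2681 N (compression)
  F[1-3] = +3769.3007 N (tension)
  F[2-3] = -3638.3169 N (compression)
  Rx@0 = -1535.8000 N
  Ry@0 = -3125.8878 N
  Ry@2 = +6220.9878 N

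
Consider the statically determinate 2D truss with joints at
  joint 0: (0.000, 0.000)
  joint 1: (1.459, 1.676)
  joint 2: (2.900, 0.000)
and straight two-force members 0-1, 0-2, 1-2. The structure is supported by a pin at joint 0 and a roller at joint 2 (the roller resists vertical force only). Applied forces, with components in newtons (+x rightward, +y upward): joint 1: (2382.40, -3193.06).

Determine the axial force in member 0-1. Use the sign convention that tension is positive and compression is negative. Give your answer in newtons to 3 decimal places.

N=3 nodes, M=3 members, R=3 reactions → 2N=6, M+R=6
member 0 (0-1): L=2.2221, (cx,cy)=(0.6566,0.7542)
member 1 (0-2): L=2.9000, (cx,cy)=(1.0000,0.0000)
member 2 (1-2): L=2.2103, (cx,cy)=(0.6519,-0.7583)
solve A·x = −loads:
  F[0-1] = -278.1020 N (compression)
  F[0-2] = +2564.9993 N (tension)
  F[1-2] = -3934.3760 N (compression)
  Rx@0 = -2382.4000 N
  Ry@0 = +209.7576 N
  Ry@2 = +2983.3024 N

-278.102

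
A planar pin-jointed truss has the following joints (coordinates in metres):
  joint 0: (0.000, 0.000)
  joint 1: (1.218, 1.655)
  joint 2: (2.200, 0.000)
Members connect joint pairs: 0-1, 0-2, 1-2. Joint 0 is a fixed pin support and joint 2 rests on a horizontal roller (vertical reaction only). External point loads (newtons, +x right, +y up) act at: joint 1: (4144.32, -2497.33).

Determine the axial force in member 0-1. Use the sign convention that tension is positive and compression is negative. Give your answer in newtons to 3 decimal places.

N=3 nodes, M=3 members, R=3 reactions → 2N=6, M+R=6
member 0 (0-1): L=2.0549, (cx,cy)=(0.5927,0.8054)
member 1 (0-2): L=2.2000, (cx,cy)=(1.0000,0.0000)
member 2 (1-2): L=1.9244, (cx,cy)=(0.5103,-0.8600)
solve A·x = −loads:
  F[0-1] = +2486.8961 N (tension)
  F[0-2] = +2670.2518 N (tension)
  F[1-2] = -5232.8471 N (compression)
  Rx@0 = -4144.3200 N
  Ry@0 = -2002.9416 N
  Ry@2 = +4500.2716 N

2486.896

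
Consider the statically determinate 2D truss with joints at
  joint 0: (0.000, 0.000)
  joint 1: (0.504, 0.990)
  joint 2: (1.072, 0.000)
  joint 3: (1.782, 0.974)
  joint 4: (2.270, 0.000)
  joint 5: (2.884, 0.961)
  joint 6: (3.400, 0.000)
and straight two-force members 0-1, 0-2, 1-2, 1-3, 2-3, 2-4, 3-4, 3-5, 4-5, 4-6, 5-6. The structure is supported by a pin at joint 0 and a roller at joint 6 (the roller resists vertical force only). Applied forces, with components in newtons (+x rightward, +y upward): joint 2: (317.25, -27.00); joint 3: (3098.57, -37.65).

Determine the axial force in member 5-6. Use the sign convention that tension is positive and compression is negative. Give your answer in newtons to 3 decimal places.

N=7 nodes, M=11 members, R=3 reactions → 2N=14, M+R=14
member 0 (0-1): L=1.1109, (cx,cy)=(0.4537,0.8912)
member 1 (0-2): L=1.0720, (cx,cy)=(1.0000,0.0000)
member 2 (1-2): L=1.1414, (cx,cy)=(0.4976,-0.8674)
member 3 (1-3): L=1.2781, (cx,cy)=(0.9999,-0.0125)
member 4 (2-3): L=1.2053, (cx,cy)=(0.5891,0.8081)
member 5 (2-4): L=1.1980, (cx,cy)=(1.0000,0.0000)
member 6 (3-4): L=1.0894, (cx,cy)=(0.4479,-0.8941)
member 7 (3-5): L=1.1021, (cx,cy)=(0.9999,-0.0118)
member 8 (4-5): L=1.1404, (cx,cy)=(0.5384,0.8427)
member 9 (4-6): L=1.1300, (cx,cy)=(1.0000,0.0000)
member 10 (5-6): L=1.0908, (cx,cy)=(0.4731,-0.8810)
solve A·x = −loads:
  F[0-1] = +955.2069 N (tension)
  F[0-2] = +2982.4588 N (tension)
  F[1-2] = -994.7997 N (compression)
  F[1-3] = +928.4939 N (tension)
  F[2-3] = +1101.2001 N (tension)
  F[2-4] = +1521.4767 N (tension)
  F[3-4] = -1010.3190 N (compression)
  F[3-5] = -1068.9809 N (compression)
  F[4-5] = +1071.9134 N (tension)
  F[4-6] = +491.7814 N (tension)
  F[5-6] = -1039.5734 N (compression)
  Rx@0 = -3415.8200 N
  Ry@0 = -851.2451 N
  Ry@6 = +915.8951 N

-1039.573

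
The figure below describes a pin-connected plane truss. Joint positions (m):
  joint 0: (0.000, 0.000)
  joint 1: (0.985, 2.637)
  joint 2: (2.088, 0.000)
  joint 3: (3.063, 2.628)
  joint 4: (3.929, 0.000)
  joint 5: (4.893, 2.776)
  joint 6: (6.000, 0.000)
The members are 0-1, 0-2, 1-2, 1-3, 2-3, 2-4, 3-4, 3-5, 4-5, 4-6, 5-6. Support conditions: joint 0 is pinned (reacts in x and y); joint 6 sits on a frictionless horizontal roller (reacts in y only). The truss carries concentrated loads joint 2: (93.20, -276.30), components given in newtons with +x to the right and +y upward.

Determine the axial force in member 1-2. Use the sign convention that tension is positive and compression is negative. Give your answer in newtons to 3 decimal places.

N=7 nodes, M=11 members, R=3 reactions → 2N=14, M+R=14
member 0 (0-1): L=2.8150, (cx,cy)=(0.3499,0.9368)
member 1 (0-2): L=2.0880, (cx,cy)=(1.0000,0.0000)
member 2 (1-2): L=2.8584, (cx,cy)=(0.3859,-0.9225)
member 3 (1-3): L=2.0780, (cx,cy)=(1.0000,-0.0043)
member 4 (2-3): L=2.8030, (cx,cy)=(0.3478,0.9376)
member 5 (2-4): L=1.8410, (cx,cy)=(1.0000,0.0000)
member 6 (3-4): L=2.7670, (cx,cy)=(0.3130,-0.9498)
member 7 (3-5): L=1.8360, (cx,cy)=(0.9967,0.0806)
member 8 (4-5): L=2.9386, (cx,cy)=(0.3280,0.9447)
member 9 (4-6): L=2.0710, (cx,cy)=(1.0000,0.0000)
member 10 (5-6): L=2.9886, (cx,cy)=(0.3704,-0.9289)
solve A·x = −loads:
  F[0-1] = -192.3049 N (compression)
  F[0-2] = +160.4906 N (tension)
  F[1-2] = +195.9426 N (tension)
  F[1-3] = -142.9027 N (compression)
  F[2-3] = +101.8964 N (tension)
  F[2-4] = +107.4580 N (tension)
  F[3-4] = -107.5232 N (compression)
  F[3-5] = -74.0471 N (compression)
  F[4-5] = +108.1037 N (tension)
  F[4-6] = +38.3432 N (tension)
  F[5-6] = -103.5156 N (compression)
  Rx@0 = -93.2000 N
  Ry@0 = +180.1476 N
  Ry@6 = +96.1524 N

195.943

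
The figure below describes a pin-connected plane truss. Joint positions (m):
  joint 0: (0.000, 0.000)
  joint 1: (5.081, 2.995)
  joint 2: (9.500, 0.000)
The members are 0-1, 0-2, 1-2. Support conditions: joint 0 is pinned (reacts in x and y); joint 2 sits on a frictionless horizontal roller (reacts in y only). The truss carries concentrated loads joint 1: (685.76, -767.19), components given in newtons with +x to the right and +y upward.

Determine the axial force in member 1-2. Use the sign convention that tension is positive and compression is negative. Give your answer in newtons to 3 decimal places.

-1116.715

N=3 nodes, M=3 members, R=3 reactions → 2N=6, M+R=6
member 0 (0-1): L=5.8980, (cx,cy)=(0.8615,0.5078)
member 1 (0-2): L=9.5000, (cx,cy)=(1.0000,0.0000)
member 2 (1-2): L=5.3383, (cx,cy)=(0.8278,-0.5610)
solve A·x = −loads:
  F[0-1] = -277.0189 N (compression)
  F[0-2] = +924.4052 N (tension)
  F[1-2] = -1116.7152 N (compression)
  Rx@0 = -685.7600 N
  Ry@0 = +140.6696 N
  Ry@2 = +626.5204 N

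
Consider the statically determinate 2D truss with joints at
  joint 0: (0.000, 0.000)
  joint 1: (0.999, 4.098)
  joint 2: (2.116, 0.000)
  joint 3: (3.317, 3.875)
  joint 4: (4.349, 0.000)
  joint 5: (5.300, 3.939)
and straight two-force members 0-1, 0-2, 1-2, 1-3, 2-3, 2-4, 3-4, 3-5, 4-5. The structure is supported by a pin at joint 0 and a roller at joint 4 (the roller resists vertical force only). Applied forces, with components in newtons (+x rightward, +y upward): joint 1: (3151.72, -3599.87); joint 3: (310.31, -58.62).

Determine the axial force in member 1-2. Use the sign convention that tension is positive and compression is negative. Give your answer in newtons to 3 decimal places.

N=6 nodes, M=9 members, R=3 reactions → 2N=12, M+R=12
member 0 (0-1): L=4.2180, (cx,cy)=(0.2368,0.9715)
member 1 (0-2): L=2.1160, (cx,cy)=(1.0000,0.0000)
member 2 (1-2): L=4.2475, (cx,cy)=(0.2630,-0.9648)
member 3 (1-3): L=2.3287, (cx,cy)=(0.9954,-0.0958)
member 4 (2-3): L=4.0568, (cx,cy)=(0.2960,0.9552)
member 5 (2-4): L=2.2330, (cx,cy)=(1.0000,0.0000)
member 6 (3-4): L=4.0101, (cx,cy)=(0.2574,-0.9663)
member 7 (3-5): L=1.9840, (cx,cy)=(0.9995,0.0323)
member 8 (4-5): L=4.0522, (cx,cy)=(0.2347,0.9721)
solve A·x = −loads:
  F[0-1] = +472.9029 N (tension)
  F[0-2] = +3350.0269 N (tension)
  F[1-2] = -4009.4482 N (compression)
  F[1-3] = -1994.4865 N (compression)
  F[2-3] = +4049.8589 N (tension)
  F[2-4] = +1096.6999 N (tension)
  F[3-4] = -4261.4744 N (compression)
  F[3-5] = -0.0000 N (compression)
  F[4-5] = +0.0000 N (tension)
  Rx@0 = -3462.0300 N
  Ry@0 = -459.4480 N
  Ry@4 = +4117.9380 N

-4009.448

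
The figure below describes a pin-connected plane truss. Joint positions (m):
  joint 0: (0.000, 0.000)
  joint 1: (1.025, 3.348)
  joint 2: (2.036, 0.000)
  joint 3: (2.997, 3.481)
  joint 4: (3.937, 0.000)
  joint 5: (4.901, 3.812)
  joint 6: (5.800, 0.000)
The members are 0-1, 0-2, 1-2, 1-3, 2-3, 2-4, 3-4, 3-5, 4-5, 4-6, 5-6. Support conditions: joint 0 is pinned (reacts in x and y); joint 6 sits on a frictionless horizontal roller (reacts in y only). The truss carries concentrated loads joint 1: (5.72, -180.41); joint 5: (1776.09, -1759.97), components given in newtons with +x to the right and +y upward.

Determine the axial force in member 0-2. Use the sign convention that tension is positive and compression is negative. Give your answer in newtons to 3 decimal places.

1552.410

N=7 nodes, M=11 members, R=3 reactions → 2N=14, M+R=14
member 0 (0-1): L=3.5014, (cx,cy)=(0.2927,0.9562)
member 1 (0-2): L=2.0360, (cx,cy)=(1.0000,0.0000)
member 2 (1-2): L=3.4973, (cx,cy)=(0.2891,-0.9573)
member 3 (1-3): L=1.9765, (cx,cy)=(0.9977,0.0673)
member 4 (2-3): L=3.6112, (cx,cy)=(0.2661,0.9639)
member 5 (2-4): L=1.9010, (cx,cy)=(1.0000,0.0000)
member 6 (3-4): L=3.6057, (cx,cy)=(0.2607,-0.9654)
member 7 (3-5): L=1.9326, (cx,cy)=(0.9852,0.1713)
member 8 (4-5): L=3.9320, (cx,cy)=(0.2452,0.9695)
member 9 (4-6): L=1.8630, (cx,cy)=(1.0000,0.0000)
member 10 (5-6): L=3.9166, (cx,cy)=(0.2295,-0.9733)
solve A·x = −loads:
  F[0-1] = +783.6285 N (tension)
  F[0-2] = +1552.4099 N (tension)
  F[1-2] = -936.3445 N (compression)
  F[1-3] = +495.4805 N (tension)
  F[2-3] = +929.8986 N (tension)
  F[2-4] = +1034.2723 N (tension)
  F[3-4] = -792.2386 N (compression)
  F[3-5] = +962.5777 N (tension)
  F[4-5] = +788.9203 N (tension)
  F[4-6] = +634.3183 N (tension)
  F[5-6] = -2763.4640 N (compression)
  Rx@0 = -1781.8100 N
  Ry@0 = -749.2991 N
  Ry@6 = +2689.6791 N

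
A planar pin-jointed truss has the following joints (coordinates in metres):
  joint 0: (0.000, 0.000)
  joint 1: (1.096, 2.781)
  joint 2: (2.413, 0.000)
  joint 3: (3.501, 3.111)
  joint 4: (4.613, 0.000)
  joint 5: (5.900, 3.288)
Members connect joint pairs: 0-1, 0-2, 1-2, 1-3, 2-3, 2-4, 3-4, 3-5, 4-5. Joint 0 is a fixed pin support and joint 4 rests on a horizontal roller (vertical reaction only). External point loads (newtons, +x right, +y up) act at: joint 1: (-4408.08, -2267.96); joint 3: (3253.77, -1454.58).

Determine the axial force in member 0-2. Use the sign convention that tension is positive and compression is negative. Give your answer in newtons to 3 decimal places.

-152.154

N=6 nodes, M=9 members, R=3 reactions → 2N=12, M+R=12
member 0 (0-1): L=2.9892, (cx,cy)=(0.3667,0.9304)
member 1 (0-2): L=2.4130, (cx,cy)=(1.0000,0.0000)
member 2 (1-2): L=3.0771, (cx,cy)=(0.4280,-0.9038)
member 3 (1-3): L=2.4275, (cx,cy)=(0.9907,0.1359)
member 4 (2-3): L=3.2958, (cx,cy)=(0.3301,0.9439)
member 5 (2-4): L=2.2000, (cx,cy)=(1.0000,0.0000)
member 6 (3-4): L=3.3038, (cx,cy)=(0.3366,-0.9417)
member 7 (3-5): L=2.4055, (cx,cy)=(0.9973,0.0736)
member 8 (4-5): L=3.5309, (cx,cy)=(0.3645,0.9312)
solve A·x = −loads:
  F[0-1] = -2733.2306 N (compression)
  F[0-2] = -152.1542 N (compression)
  F[1-2] = +771.1746 N (tension)
  F[1-3] = +3104.6802 N (tension)
  F[2-3] = -738.3639 N (compression)
  F[2-4] = +421.6596 N (tension)
  F[3-4] = -1252.7558 N (compression)
  F[3-5] = +0.0000 N (tension)
  F[4-5] = -0.0000 N (compression)
  Rx@0 = +1154.3100 N
  Ry@0 = +2542.8789 N
  Ry@4 = +1179.6611 N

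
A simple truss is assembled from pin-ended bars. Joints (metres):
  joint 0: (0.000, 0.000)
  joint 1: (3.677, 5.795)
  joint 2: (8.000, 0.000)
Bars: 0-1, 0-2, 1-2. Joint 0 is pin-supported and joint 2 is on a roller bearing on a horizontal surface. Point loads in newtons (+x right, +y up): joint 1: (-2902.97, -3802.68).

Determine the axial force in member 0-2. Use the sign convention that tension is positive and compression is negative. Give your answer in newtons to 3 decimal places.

-264.850

N=3 nodes, M=3 members, R=3 reactions → 2N=6, M+R=6
member 0 (0-1): L=6.8631, (cx,cy)=(0.5358,0.8444)
member 1 (0-2): L=8.0000, (cx,cy)=(1.0000,0.0000)
member 2 (1-2): L=7.2298, (cx,cy)=(0.5979,-0.8015)
solve A·x = −loads:
  F[0-1] = -4924.0480 N (compression)
  F[0-2] = -264.8497 N (compression)
  F[1-2] = +442.9369 N (tension)
  Rx@0 = +2902.9700 N
  Ry@0 = +4157.7121 N
  Ry@2 = -355.0321 N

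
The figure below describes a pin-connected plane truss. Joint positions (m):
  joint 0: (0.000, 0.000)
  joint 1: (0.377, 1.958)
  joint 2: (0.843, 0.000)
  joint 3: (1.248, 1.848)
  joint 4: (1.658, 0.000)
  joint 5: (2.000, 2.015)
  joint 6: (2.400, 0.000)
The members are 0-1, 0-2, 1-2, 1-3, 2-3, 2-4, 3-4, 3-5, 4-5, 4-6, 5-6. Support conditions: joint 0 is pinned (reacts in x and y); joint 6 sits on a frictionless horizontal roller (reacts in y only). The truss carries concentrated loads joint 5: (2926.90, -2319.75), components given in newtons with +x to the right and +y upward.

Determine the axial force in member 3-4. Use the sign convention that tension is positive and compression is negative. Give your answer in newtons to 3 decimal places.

-1718.334

N=7 nodes, M=11 members, R=3 reactions → 2N=14, M+R=14
member 0 (0-1): L=1.9940, (cx,cy)=(0.1891,0.9820)
member 1 (0-2): L=0.8430, (cx,cy)=(1.0000,0.0000)
member 2 (1-2): L=2.0127, (cx,cy)=(0.2315,-0.9728)
member 3 (1-3): L=0.8779, (cx,cy)=(0.9921,-0.1253)
member 4 (2-3): L=1.8919, (cx,cy)=(0.2141,0.9768)
member 5 (2-4): L=0.8150, (cx,cy)=(1.0000,0.0000)
member 6 (3-4): L=1.8929, (cx,cy)=(0.2166,-0.9763)
member 7 (3-5): L=0.7703, (cx,cy)=(0.9762,0.2168)
member 8 (4-5): L=2.0438, (cx,cy)=(0.1673,0.9859)
member 9 (4-6): L=0.7420, (cx,cy)=(1.0000,0.0000)
member 10 (5-6): L=2.0543, (cx,cy)=(0.1947,-0.9809)
solve A·x = −loads:
  F[0-1] = +2108.7866 N (tension)
  F[0-2] = +2528.1904 N (tension)
  F[1-2] = -2247.9166 N (compression)
  F[1-3] = +926.4731 N (tension)
  F[2-3] = +2238.7353 N (tension)
  F[2-4] = +1528.4704 N (tension)
  F[3-4] = -1718.3343 N (compression)
  F[3-5] = +1813.7472 N (tension)
  F[4-5] = +1701.5349 N (tension)
  F[4-6] = +871.5636 N (tension)
  F[5-6] = -4476.1732 N (compression)
  Rx@0 = -2926.9000 N
  Ry@0 = -2070.7515 N
  Ry@6 = +4390.5015 N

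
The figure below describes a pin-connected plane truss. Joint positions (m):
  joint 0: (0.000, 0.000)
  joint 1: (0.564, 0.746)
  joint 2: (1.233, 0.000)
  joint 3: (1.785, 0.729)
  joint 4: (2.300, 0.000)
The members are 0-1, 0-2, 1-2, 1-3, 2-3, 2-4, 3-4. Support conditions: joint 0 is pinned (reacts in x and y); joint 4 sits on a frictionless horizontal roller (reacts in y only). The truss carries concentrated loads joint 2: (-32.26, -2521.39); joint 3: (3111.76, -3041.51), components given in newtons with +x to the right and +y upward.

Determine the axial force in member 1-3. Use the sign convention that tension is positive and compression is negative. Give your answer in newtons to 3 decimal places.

N=5 nodes, M=7 members, R=3 reactions → 2N=10, M+R=10
member 0 (0-1): L=0.9352, (cx,cy)=(0.6031,0.7977)
member 1 (0-2): L=1.2330, (cx,cy)=(1.0000,0.0000)
member 2 (1-2): L=1.0020, (cx,cy)=(0.6676,-0.7445)
member 3 (1-3): L=1.2211, (cx,cy)=(0.9999,-0.0139)
member 4 (2-3): L=0.9144, (cx,cy)=(0.6037,0.7972)
member 5 (2-4): L=1.0670, (cx,cy)=(1.0000,0.0000)
member 6 (3-4): L=0.8926, (cx,cy)=(0.5770,-0.8168)
solve A·x = −loads:
  F[0-1] = -1083.6953 N (compression)
  F[0-2] = +3733.0496 N (tension)
  F[1-2] = +1188.1938 N (tension)
  F[1-3] = -1446.9760 N (compression)
  F[2-3] = +2053.0928 N (tension)
  F[2-4] = +3319.2090 N (tension)
  F[3-4] = -5752.6177 N (compression)
  Rx@0 = -3079.5000 N
  Ry@0 = +864.4468 N
  Ry@4 = +4698.4532 N

-1446.976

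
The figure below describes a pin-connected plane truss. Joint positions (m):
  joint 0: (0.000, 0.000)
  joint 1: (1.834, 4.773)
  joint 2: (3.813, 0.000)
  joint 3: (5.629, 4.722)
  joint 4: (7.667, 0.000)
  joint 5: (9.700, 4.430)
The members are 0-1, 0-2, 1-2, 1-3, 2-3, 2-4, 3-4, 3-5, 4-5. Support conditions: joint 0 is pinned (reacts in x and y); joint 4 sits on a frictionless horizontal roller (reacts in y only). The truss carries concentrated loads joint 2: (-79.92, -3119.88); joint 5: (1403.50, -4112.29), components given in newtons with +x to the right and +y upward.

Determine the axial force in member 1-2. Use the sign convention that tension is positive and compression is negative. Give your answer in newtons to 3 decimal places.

-364.475

N=6 nodes, M=9 members, R=3 reactions → 2N=12, M+R=12
member 0 (0-1): L=5.1132, (cx,cy)=(0.3587,0.9335)
member 1 (0-2): L=3.8130, (cx,cy)=(1.0000,0.0000)
member 2 (1-2): L=5.1670, (cx,cy)=(0.3830,-0.9237)
member 3 (1-3): L=3.7953, (cx,cy)=(0.9999,-0.0134)
member 4 (2-3): L=5.0592, (cx,cy)=(0.3590,0.9334)
member 5 (2-4): L=3.8540, (cx,cy)=(1.0000,0.0000)
member 6 (3-4): L=5.1430, (cx,cy)=(0.3963,-0.9181)
member 7 (3-5): L=4.0815, (cx,cy)=(0.9974,-0.0715)
member 8 (4-5): L=4.8742, (cx,cy)=(0.4171,0.9089)
solve A·x = −loads:
  F[0-1] = +356.8292 N (tension)
  F[0-2] = +1195.5933 N (tension)
  F[1-2] = -364.4752 N (compression)
  F[1-3] = +267.6074 N (tension)
  F[2-3] = +3703.3705 N (tension)
  F[2-4] = -193.4177 N (compression)
  F[3-4] = -4009.7270 N (compression)
  F[3-5] = +3194.0154 N (tension)
  F[4-5] = -4273.2252 N (compression)
  Rx@0 = -1323.5800 N
  Ry@0 = -333.0864 N
  Ry@4 = +7565.2564 N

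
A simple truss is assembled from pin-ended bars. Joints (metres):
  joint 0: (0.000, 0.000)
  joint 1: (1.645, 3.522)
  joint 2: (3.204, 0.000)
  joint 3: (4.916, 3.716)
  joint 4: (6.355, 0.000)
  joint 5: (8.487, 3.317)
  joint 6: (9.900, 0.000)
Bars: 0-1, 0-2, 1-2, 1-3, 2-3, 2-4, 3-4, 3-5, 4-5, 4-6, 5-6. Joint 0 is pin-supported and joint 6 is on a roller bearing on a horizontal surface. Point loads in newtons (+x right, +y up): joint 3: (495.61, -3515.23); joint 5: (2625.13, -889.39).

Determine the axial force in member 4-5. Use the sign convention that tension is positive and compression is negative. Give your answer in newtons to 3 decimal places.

N=7 nodes, M=11 members, R=3 reactions → 2N=14, M+R=14
member 0 (0-1): L=3.8872, (cx,cy)=(0.4232,0.9060)
member 1 (0-2): L=3.2040, (cx,cy)=(1.0000,0.0000)
member 2 (1-2): L=3.8516, (cx,cy)=(0.4048,-0.9144)
member 3 (1-3): L=3.2767, (cx,cy)=(0.9982,0.0592)
member 4 (2-3): L=4.0914, (cx,cy)=(0.4184,0.9082)
member 5 (2-4): L=3.1510, (cx,cy)=(1.0000,0.0000)
member 6 (3-4): L=3.9849, (cx,cy)=(0.3611,-0.9325)
member 7 (3-5): L=3.5932, (cx,cy)=(0.9938,-0.1110)
member 8 (4-5): L=3.9431, (cx,cy)=(0.5407,0.8412)
member 9 (4-6): L=3.5450, (cx,cy)=(1.0000,0.0000)
member 10 (5-6): L=3.6054, (cx,cy)=(0.3919,-0.9200)
solve A·x = −loads:
  F[0-1] = -917.2255 N (compression)
  F[0-2] = +3508.8926 N (tension)
  F[1-2] = +861.0437 N (tension)
  F[1-3] = -737.9673 N (compression)
  F[2-3] = -866.8982 N (compression)
  F[2-4] = +4220.1561 N (tension)
  F[3-4] = -2808.8318 N (compression)
  F[3-5] = -584.3319 N (compression)
  F[4-5] = +3113.6894 N (tension)
  F[4-6] = +1522.2966 N (tension)
  F[5-6] = -3884.3026 N (compression)
  Rx@0 = -3120.7400 N
  Ry@0 = +831.0476 N
  Ry@6 = +3573.5724 N

3113.689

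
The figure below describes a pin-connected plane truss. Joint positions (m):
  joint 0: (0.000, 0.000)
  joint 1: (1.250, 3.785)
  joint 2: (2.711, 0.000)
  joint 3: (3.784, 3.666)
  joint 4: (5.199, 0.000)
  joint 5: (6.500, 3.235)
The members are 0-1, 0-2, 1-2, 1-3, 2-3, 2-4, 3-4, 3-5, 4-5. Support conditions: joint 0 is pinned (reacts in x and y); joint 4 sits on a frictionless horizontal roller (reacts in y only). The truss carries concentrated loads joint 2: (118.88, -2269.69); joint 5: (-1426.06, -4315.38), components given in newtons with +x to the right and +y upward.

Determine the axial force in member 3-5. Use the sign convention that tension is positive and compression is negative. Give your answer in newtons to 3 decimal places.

N=6 nodes, M=9 members, R=3 reactions → 2N=12, M+R=12
member 0 (0-1): L=3.9861, (cx,cy)=(0.3136,0.9496)
member 1 (0-2): L=2.7110, (cx,cy)=(1.0000,0.0000)
member 2 (1-2): L=4.0572, (cx,cy)=(0.3601,-0.9329)
member 3 (1-3): L=2.5368, (cx,cy)=(0.9989,-0.0469)
member 4 (2-3): L=3.8198, (cx,cy)=(0.2809,0.9597)
member 5 (2-4): L=2.4880, (cx,cy)=(1.0000,0.0000)
member 6 (3-4): L=3.9296, (cx,cy)=(0.3601,-0.9329)
member 7 (3-5): L=2.7500, (cx,cy)=(0.9876,-0.1567)
member 8 (4-5): L=3.4868, (cx,cy)=(0.3731,0.9278)
solve A·x = −loads:
  F[0-1] = -941.1015 N (compression)
  F[0-2] = -1012.0577 N (compression)
  F[1-2] = +990.7068 N (tension)
  F[1-3] = -652.5961 N (compression)
  F[2-3] = +1401.8930 N (tension)
  F[2-4] = -1167.9805 N (compression)
  F[3-4] = -1524.4816 N (compression)
  F[3-5] = +294.5065 N (tension)
  F[4-5] = -4601.5323 N (compression)
  Rx@0 = +1307.1800 N
  Ry@0 = +893.6302 N
  Ry@4 = +5691.4398 N

294.506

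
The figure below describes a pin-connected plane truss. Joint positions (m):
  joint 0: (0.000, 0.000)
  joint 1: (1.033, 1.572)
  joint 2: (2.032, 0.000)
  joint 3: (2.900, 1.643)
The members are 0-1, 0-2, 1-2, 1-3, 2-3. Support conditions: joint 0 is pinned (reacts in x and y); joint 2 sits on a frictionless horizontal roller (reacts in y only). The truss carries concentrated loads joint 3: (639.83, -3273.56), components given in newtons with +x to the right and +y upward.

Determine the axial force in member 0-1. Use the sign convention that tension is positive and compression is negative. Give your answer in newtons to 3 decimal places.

2292.289

N=4 nodes, M=5 members, R=3 reactions → 2N=8, M+R=8
member 0 (0-1): L=1.8810, (cx,cy)=(0.5492,0.8357)
member 1 (0-2): L=2.0320, (cx,cy)=(1.0000,0.0000)
member 2 (1-2): L=1.8626, (cx,cy)=(0.5364,-0.8440)
member 3 (1-3): L=1.8683, (cx,cy)=(0.9993,0.0380)
member 4 (2-3): L=1.8582, (cx,cy)=(0.4671,0.8842)
solve A·x = −loads:
  F[0-1] = +2292.2888 N (tension)
  F[0-2] = -619.0200 N (compression)
  F[1-2] = -2160.8554 N (compression)
  F[1-3] = +2419.5817 N (tension)
  F[2-3] = -3806.3027 N (compression)
  Rx@0 = -639.8300 N
  Ry@0 = -1915.6943 N
  Ry@2 = +5189.2543 N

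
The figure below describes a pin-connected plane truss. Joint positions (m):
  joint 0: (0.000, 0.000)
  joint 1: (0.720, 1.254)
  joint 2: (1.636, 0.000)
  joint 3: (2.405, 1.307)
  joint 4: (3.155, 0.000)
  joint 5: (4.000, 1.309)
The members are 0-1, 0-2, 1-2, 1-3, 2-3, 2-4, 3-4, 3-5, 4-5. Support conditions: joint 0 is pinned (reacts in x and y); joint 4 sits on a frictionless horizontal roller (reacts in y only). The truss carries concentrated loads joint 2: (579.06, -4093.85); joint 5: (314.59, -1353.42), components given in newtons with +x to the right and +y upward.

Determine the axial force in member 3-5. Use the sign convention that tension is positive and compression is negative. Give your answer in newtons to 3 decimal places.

1189.228

N=6 nodes, M=9 members, R=3 reactions → 2N=12, M+R=12
member 0 (0-1): L=1.4460, (cx,cy)=(0.4979,0.8672)
member 1 (0-2): L=1.6360, (cx,cy)=(1.0000,0.0000)
member 2 (1-2): L=1.5529, (cx,cy)=(0.5899,-0.8075)
member 3 (1-3): L=1.6858, (cx,cy)=(0.9995,0.0314)
member 4 (2-3): L=1.5164, (cx,cy)=(0.5071,0.8619)
member 5 (2-4): L=1.5190, (cx,cy)=(1.0000,0.0000)
member 6 (3-4): L=1.5069, (cx,cy)=(0.4977,-0.8673)
member 7 (3-5): L=1.5950, (cx,cy)=(1.0000,0.0013)
member 8 (4-5): L=1.5580, (cx,cy)=(0.5423,0.8402)
solve A·x = −loads:
  F[0-1] = -1704.3076 N (compression)
  F[0-2] = +1742.2679 N (tension)
  F[1-2] = +1756.9097 N (tension)
  F[1-3] = -1885.8723 N (compression)
  F[2-3] = +3103.8184 N (tension)
  F[2-4] = +625.5634 N (tension)
  F[3-4] = -3014.2037 N (compression)
  F[3-5] = +1189.2280 N (tension)
  F[4-5] = -1612.6917 N (compression)
  Rx@0 = -893.6500 N
  Ry@0 = +1478.0095 N
  Ry@4 = +3969.2605 N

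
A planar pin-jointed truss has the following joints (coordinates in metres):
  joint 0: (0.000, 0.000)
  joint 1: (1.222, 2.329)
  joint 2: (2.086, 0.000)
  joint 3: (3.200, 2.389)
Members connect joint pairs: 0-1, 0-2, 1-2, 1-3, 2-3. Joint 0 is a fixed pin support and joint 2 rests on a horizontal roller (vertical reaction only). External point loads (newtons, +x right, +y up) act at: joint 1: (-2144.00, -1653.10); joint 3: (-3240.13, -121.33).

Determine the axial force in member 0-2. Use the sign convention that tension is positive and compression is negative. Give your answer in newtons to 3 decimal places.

-1855.897

N=4 nodes, M=5 members, R=3 reactions → 2N=8, M+R=8
member 0 (0-1): L=2.6301, (cx,cy)=(0.4646,0.8855)
member 1 (0-2): L=2.0860, (cx,cy)=(1.0000,0.0000)
member 2 (1-2): L=2.4841, (cx,cy)=(0.3478,-0.9376)
member 3 (1-3): L=1.9789, (cx,cy)=(0.9995,0.0303)
member 4 (2-3): L=2.6360, (cx,cy)=(0.4226,0.9063)
solve A·x = −loads:
  F[0-1] = -7593.8398 N (compression)
  F[0-2] = -1855.8969 N (compression)
  F[1-2] = +5304.5725 N (tension)
  F[1-3] = -3230.7152 N (compression)
  F[2-3] = -25.7921 N (compression)
  Rx@0 = +5384.1300 N
  Ry@0 = +6724.4311 N
  Ry@2 = -4950.0011 N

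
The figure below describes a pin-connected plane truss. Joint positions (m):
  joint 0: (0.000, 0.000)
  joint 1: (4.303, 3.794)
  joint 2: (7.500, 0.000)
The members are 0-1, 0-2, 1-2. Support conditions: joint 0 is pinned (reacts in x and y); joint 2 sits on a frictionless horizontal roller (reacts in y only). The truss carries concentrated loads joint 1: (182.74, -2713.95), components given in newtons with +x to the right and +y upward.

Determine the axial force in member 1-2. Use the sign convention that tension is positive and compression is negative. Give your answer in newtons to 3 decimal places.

-2157.068

N=3 nodes, M=3 members, R=3 reactions → 2N=6, M+R=6
member 0 (0-1): L=5.7367, (cx,cy)=(0.7501,0.6614)
member 1 (0-2): L=7.5000, (cx,cy)=(1.0000,0.0000)
member 2 (1-2): L=4.9614, (cx,cy)=(0.6444,-0.7647)
solve A·x = −loads:
  F[0-1] = -1609.4705 N (compression)
  F[0-2] = +1389.9667 N (tension)
  F[1-2] = -2157.0680 N (compression)
  Rx@0 = -182.7400 N
  Ry@0 = +1064.4243 N
  Ry@2 = +1649.5257 N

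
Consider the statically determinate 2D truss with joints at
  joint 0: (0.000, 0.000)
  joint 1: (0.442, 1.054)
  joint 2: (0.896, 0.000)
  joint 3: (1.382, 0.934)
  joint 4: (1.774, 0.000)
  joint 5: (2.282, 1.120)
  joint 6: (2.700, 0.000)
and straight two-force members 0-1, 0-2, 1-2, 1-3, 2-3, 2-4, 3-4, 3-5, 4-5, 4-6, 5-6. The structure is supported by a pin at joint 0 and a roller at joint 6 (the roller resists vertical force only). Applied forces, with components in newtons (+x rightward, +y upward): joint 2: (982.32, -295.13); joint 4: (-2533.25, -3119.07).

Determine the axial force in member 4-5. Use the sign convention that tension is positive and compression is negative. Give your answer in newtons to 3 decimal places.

N=7 nodes, M=11 members, R=3 reactions → 2N=14, M+R=14
member 0 (0-1): L=1.1429, (cx,cy)=(0.3867,0.9222)
member 1 (0-2): L=0.8960, (cx,cy)=(1.0000,0.0000)
member 2 (1-2): L=1.1476, (cx,cy)=(0.3956,-0.9184)
member 3 (1-3): L=0.9476, (cx,cy)=(0.9919,-0.1266)
member 4 (2-3): L=1.0529, (cx,cy)=(0.4616,0.8871)
member 5 (2-4): L=0.8780, (cx,cy)=(1.0000,0.0000)
member 6 (3-4): L=1.0129, (cx,cy)=(0.3870,-0.9221)
member 7 (3-5): L=0.9190, (cx,cy)=(0.9793,0.2024)
member 8 (4-5): L=1.2298, (cx,cy)=(0.4131,0.9107)
member 9 (4-6): L=0.9260, (cx,cy)=(1.0000,0.0000)
member 10 (5-6): L=1.1955, (cx,cy)=(0.3497,-0.9369)
solve A·x = −loads:
  F[0-1] = -1373.8059 N (compression)
  F[0-2] = -1019.6426 N (compression)
  F[1-2] = +1537.8605 N (tension)
  F[1-3] = -1148.9160 N (compression)
  F[2-3] = -1259.4804 N (compression)
  F[2-4] = -812.2170 N (compression)
  F[3-4] = +614.8392 N (tension)
  F[3-5] = -2000.3718 N (compression)
  F[4-5] = +2802.3912 N (tension)
  F[4-6] = +801.3970 N (tension)
  F[5-6] = -2291.9567 N (compression)
  Rx@0 = +1550.9300 N
  Ry@0 = +1266.9161 N
  Ry@6 = +2147.2839 N

2802.391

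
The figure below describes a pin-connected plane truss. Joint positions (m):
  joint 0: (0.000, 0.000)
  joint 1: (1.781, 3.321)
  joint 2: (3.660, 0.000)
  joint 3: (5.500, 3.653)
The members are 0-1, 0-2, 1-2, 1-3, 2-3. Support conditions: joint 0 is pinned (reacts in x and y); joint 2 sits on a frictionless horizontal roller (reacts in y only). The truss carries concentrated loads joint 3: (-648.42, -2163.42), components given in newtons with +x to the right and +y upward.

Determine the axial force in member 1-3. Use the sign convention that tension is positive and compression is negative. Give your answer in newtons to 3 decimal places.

N=4 nodes, M=5 members, R=3 reactions → 2N=8, M+R=8
member 0 (0-1): L=3.7684, (cx,cy)=(0.4726,0.8813)
member 1 (0-2): L=3.6600, (cx,cy)=(1.0000,0.0000)
member 2 (1-2): L=3.8157, (cx,cy)=(0.4924,-0.8703)
member 3 (1-3): L=3.7338, (cx,cy)=(0.9960,0.0889)
member 4 (2-3): L=4.0902, (cx,cy)=(0.4499,0.8931)
solve A·x = −loads:
  F[0-1] = +499.7796 N (tension)
  F[0-2] = -884.6216 N (compression)
  F[1-2] = -458.6582 N (compression)
  F[1-3] = +463.8995 N (tension)
  F[2-3] = -2468.5492 N (compression)
  Rx@0 = +648.4200 N
  Ry@0 = -440.4411 N
  Ry@2 = +2603.8611 N

463.900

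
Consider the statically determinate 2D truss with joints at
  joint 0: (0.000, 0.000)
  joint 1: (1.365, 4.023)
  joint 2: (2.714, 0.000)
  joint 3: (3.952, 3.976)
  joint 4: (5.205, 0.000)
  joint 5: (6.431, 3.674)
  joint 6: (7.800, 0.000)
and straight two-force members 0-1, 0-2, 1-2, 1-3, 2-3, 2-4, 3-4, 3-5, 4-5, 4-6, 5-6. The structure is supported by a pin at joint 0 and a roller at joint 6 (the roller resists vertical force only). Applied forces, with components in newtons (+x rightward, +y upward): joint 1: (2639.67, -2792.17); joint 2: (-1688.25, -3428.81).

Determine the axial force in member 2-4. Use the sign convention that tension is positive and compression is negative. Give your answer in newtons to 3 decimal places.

2945.172

N=7 nodes, M=11 members, R=3 reactions → 2N=14, M+R=14
member 0 (0-1): L=4.2483, (cx,cy)=(0.3213,0.9470)
member 1 (0-2): L=2.7140, (cx,cy)=(1.0000,0.0000)
member 2 (1-2): L=4.2432, (cx,cy)=(0.3179,-0.9481)
member 3 (1-3): L=2.5874, (cx,cy)=(0.9998,-0.0182)
member 4 (2-3): L=4.1643, (cx,cy)=(0.2973,0.9548)
member 5 (2-4): L=2.4910, (cx,cy)=(1.0000,0.0000)
member 6 (3-4): L=4.1688, (cx,cy)=(0.3006,-0.9538)
member 7 (3-5): L=2.4973, (cx,cy)=(0.9927,-0.1209)
member 8 (4-5): L=3.8732, (cx,cy)=(0.3165,0.9486)
member 9 (4-6): L=2.5950, (cx,cy)=(1.0000,0.0000)
member 10 (5-6): L=3.9208, (cx,cy)=(0.3492,-0.9371)
solve A·x = −loads:
  F[0-1] = -3355.7804 N (compression)
  F[0-2] = +2029.6579 N (tension)
  F[1-2] = +480.9470 N (tension)
  F[1-3] = -3871.4513 N (compression)
  F[2-3] = +3113.5908 N (tension)
  F[2-4] = +2945.1721 N (tension)
  F[3-4] = -2926.8579 N (compression)
  F[3-5] = -2080.7201 N (compression)
  F[4-5] = +2942.8414 N (tension)
  F[4-6] = +1133.9301 N (tension)
  F[5-6] = -3247.5376 N (compression)
  Rx@0 = -951.4200 N
  Ry@0 = +3177.8396 N
  Ry@6 = +3043.1404 N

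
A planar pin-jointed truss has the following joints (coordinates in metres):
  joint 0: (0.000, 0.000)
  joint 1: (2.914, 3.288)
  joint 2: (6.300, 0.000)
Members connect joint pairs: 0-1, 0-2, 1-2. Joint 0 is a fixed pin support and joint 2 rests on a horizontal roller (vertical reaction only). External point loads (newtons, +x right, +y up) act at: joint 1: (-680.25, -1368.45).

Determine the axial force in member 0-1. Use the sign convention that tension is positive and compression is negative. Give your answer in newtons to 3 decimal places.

-1457.150

N=3 nodes, M=3 members, R=3 reactions → 2N=6, M+R=6
member 0 (0-1): L=4.3934, (cx,cy)=(0.6633,0.7484)
member 1 (0-2): L=6.3000, (cx,cy)=(1.0000,0.0000)
member 2 (1-2): L=4.7197, (cx,cy)=(0.7174,-0.6966)
solve A·x = −loads:
  F[0-1] = -1457.1496 N (compression)
  F[0-2] = +286.2207 N (tension)
  F[1-2] = -398.9625 N (compression)
  Rx@0 = +680.2500 N
  Ry@0 = +1090.5133 N
  Ry@2 = +277.9367 N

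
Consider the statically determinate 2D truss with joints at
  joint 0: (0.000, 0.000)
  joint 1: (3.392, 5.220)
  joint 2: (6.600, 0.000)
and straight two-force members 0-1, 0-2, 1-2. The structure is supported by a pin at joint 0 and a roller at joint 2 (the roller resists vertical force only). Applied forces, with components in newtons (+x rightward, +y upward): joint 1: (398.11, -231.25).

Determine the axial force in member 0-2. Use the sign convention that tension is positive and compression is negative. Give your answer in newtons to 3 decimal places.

N=3 nodes, M=3 members, R=3 reactions → 2N=6, M+R=6
member 0 (0-1): L=6.2253, (cx,cy)=(0.5449,0.8385)
member 1 (0-2): L=6.6000, (cx,cy)=(1.0000,0.0000)
member 2 (1-2): L=6.1270, (cx,cy)=(0.5236,-0.8520)
solve A·x = −loads:
  F[0-1] = +241.4588 N (tension)
  F[0-2] = +266.5450 N (tension)
  F[1-2] = -509.0746 N (compression)
  Rx@0 = -398.1100 N
  Ry@0 = -202.4673 N
  Ry@2 = +433.7173 N

266.545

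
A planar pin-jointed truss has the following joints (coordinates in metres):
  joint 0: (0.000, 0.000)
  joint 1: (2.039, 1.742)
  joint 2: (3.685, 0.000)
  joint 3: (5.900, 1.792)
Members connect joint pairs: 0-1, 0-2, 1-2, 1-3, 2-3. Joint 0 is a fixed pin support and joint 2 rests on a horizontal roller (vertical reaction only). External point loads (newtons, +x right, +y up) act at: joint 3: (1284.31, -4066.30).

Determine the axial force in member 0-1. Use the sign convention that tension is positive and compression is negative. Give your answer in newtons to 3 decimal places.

N=4 nodes, M=5 members, R=3 reactions → 2N=8, M+R=8
member 0 (0-1): L=2.6818, (cx,cy)=(0.7603,0.6496)
member 1 (0-2): L=3.6850, (cx,cy)=(1.0000,0.0000)
member 2 (1-2): L=2.3966, (cx,cy)=(0.6868,-0.7269)
member 3 (1-3): L=3.8613, (cx,cy)=(0.9999,0.0129)
member 4 (2-3): L=2.8491, (cx,cy)=(0.7774,0.6290)
solve A·x = −loads:
  F[0-1] = +4724.3335 N (tension)
  F[0-2] = -2307.6407 N (compression)
  F[1-2] = -4107.7168 N (compression)
  F[1-3] = +6413.6479 N (tension)
  F[2-3] = -6597.0975 N (compression)
  Rx@0 = -1284.3100 N
  Ry@0 = -3068.7484 N
  Ry@2 = +7135.0484 N

4724.333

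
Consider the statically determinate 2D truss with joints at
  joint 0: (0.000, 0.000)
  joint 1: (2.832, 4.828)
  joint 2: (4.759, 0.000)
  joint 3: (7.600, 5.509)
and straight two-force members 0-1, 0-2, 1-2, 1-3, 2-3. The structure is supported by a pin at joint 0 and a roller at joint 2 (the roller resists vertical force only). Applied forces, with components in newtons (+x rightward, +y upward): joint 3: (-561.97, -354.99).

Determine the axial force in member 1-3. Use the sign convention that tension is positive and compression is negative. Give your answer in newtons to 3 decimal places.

-413.180

N=4 nodes, M=5 members, R=3 reactions → 2N=8, M+R=8
member 0 (0-1): L=5.5973, (cx,cy)=(0.5060,0.8626)
member 1 (0-2): L=4.7590, (cx,cy)=(1.0000,0.0000)
member 2 (1-2): L=5.1984, (cx,cy)=(0.3707,-0.9288)
member 3 (1-3): L=4.8164, (cx,cy)=(0.9900,0.1414)
member 4 (2-3): L=6.1984, (cx,cy)=(0.4583,0.8888)
solve A·x = −loads:
  F[0-1] = -508.5042 N (compression)
  F[0-2] = -304.6883 N (compression)
  F[1-2] = +409.3588 N (tension)
  F[1-3] = -413.1795 N (compression)
  F[2-3] = -333.6834 N (compression)
  Rx@0 = +561.9700 N
  Ry@0 = +438.6144 N
  Ry@2 = -83.6244 N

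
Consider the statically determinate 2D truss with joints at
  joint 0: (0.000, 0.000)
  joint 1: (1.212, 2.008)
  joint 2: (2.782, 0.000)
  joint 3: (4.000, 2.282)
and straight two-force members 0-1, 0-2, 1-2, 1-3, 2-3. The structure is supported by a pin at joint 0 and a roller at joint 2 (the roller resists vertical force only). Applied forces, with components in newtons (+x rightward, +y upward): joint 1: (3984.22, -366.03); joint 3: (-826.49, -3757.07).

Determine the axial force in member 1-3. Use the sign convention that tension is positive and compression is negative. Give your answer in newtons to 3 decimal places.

N=4 nodes, M=5 members, R=3 reactions → 2N=8, M+R=8
member 0 (0-1): L=2.3454, (cx,cy)=(0.5168,0.8561)
member 1 (0-2): L=2.7820, (cx,cy)=(1.0000,0.0000)
member 2 (1-2): L=2.5489, (cx,cy)=(0.6159,-0.7878)
member 3 (1-3): L=2.8014, (cx,cy)=(0.9952,0.0978)
member 4 (2-3): L=2.5867, (cx,cy)=(0.4709,0.8822)
solve A·x = −loads:
  F[0-1] = +4247.1400 N (tension)
  F[0-2] = +963.0154 N (tension)
  F[1-2] = -4925.0561 N (compression)
  F[1-3] = +1250.0693 N (tension)
  F[2-3] = -4397.3273 N (compression)
  Rx@0 = -3157.7300 N
  Ry@0 = -3636.1279 N
  Ry@2 = +7759.2279 N

1250.069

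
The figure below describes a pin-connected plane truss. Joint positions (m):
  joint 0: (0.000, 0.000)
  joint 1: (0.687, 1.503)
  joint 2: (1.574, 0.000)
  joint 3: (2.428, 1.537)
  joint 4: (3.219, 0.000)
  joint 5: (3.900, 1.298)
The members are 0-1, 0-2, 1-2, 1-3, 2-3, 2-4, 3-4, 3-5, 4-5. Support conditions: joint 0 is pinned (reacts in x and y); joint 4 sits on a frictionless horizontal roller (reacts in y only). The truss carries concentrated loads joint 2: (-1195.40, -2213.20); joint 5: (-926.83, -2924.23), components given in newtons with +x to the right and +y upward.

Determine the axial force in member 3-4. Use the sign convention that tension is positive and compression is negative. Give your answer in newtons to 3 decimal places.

N=6 nodes, M=9 members, R=3 reactions → 2N=12, M+R=12
member 0 (0-1): L=1.6526, (cx,cy)=(0.4157,0.9095)
member 1 (0-2): L=1.5740, (cx,cy)=(1.0000,0.0000)
member 2 (1-2): L=1.7452, (cx,cy)=(0.5082,-0.8612)
member 3 (1-3): L=1.7413, (cx,cy)=(0.9998,0.0195)
member 4 (2-3): L=1.7583, (cx,cy)=(0.4857,0.8741)
member 5 (2-4): L=1.6450, (cx,cy)=(1.0000,0.0000)
member 6 (3-4): L=1.7286, (cx,cy)=(0.4576,-0.8892)
member 7 (3-5): L=1.4913, (cx,cy)=(0.9871,-0.1603)
member 8 (4-5): L=1.4658, (cx,cy)=(0.4646,0.8855)
solve A·x = −loads:
  F[0-1] = -974.2720 N (compression)
  F[0-2] = -1717.2087 N (compression)
  F[1-2] = +1008.0904 N (tension)
  F[1-3] = -917.5548 N (compression)
  F[2-3] = +1538.6958 N (tension)
  F[2-4] = -756.7812 N (compression)
  F[3-4] = -1594.7415 N (compression)
  F[3-5] = +567.0285 N (tension)
  F[4-5] = -3199.6357 N (compression)
  Rx@0 = +2122.2300 N
  Ry@0 = +886.0947 N
  Ry@4 = +4251.3353 N

-1594.741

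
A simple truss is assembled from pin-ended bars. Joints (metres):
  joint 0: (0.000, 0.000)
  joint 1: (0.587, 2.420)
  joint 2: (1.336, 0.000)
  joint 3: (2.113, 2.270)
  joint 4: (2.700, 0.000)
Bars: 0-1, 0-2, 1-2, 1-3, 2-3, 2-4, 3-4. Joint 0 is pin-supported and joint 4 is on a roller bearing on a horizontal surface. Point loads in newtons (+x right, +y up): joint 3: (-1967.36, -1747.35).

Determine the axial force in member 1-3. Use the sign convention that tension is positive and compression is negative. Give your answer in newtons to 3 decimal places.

-1163.676

N=5 nodes, M=7 members, R=3 reactions → 2N=10, M+R=10
member 0 (0-1): L=2.4902, (cx,cy)=(0.2357,0.9718)
member 1 (0-2): L=1.3360, (cx,cy)=(1.0000,0.0000)
member 2 (1-2): L=2.5333, (cx,cy)=(0.2957,-0.9553)
member 3 (1-3): L=1.5334, (cx,cy)=(0.9952,-0.0978)
member 4 (2-3): L=2.3993, (cx,cy)=(0.3238,0.9461)
member 5 (2-4): L=1.3640, (cx,cy)=(1.0000,0.0000)
member 6 (3-4): L=2.3447, (cx,cy)=(0.2504,-0.9682)
solve A·x = −loads:
  F[0-1] = -2092.9058 N (compression)
  F[0-2] = -1474.0067 N (compression)
  F[1-2] = +2248.2808 N (tension)
  F[1-3] = -1163.6761 N (compression)
  F[2-3] = -2270.0979 N (compression)
  F[2-4] = -74.1059 N (compression)
  F[3-4] = +296.0030 N (tension)
  Rx@0 = +1967.3600 N
  Ry@0 = +2033.9265 N
  Ry@4 = -286.5765 N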